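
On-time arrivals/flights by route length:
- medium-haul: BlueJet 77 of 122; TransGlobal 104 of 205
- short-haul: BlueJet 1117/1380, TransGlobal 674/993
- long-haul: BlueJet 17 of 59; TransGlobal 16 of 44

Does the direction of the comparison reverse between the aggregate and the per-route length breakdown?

Medium-haul: BlueJet 77/122 = 63.1%, TransGlobal 104/205 = 50.7% → BlueJet
Short-haul: BlueJet 1117/1380 = 80.9%, TransGlobal 674/993 = 67.9% → BlueJet
Long-haul: BlueJet 17/59 = 28.8%, TransGlobal 16/44 = 36.4% → TransGlobal
Overall: BlueJet 1211/1561 = 77.6%, TransGlobal 794/1242 = 63.9% → BlueJet
Neither sweeps: BlueJet wins 2 of 3 groups, TransGlobal wins 1. BlueJet wins overall but not every group — no Simpson reversal.

No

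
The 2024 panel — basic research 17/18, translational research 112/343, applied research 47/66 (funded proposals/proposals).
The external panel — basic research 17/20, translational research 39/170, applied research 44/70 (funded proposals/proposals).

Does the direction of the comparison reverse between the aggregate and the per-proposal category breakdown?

No

Basic research: the 2024 panel 17/18 = 94.4%, the external panel 17/20 = 85.0% → the 2024 panel
Translational research: the 2024 panel 112/343 = 32.7%, the external panel 39/170 = 22.9% → the 2024 panel
Applied research: the 2024 panel 47/66 = 71.2%, the external panel 44/70 = 62.9% → the 2024 panel
Overall: the 2024 panel 176/427 = 41.2%, the external panel 100/260 = 38.5% → the 2024 panel
The 2024 panel wins overall and in every proposal group — no reversal.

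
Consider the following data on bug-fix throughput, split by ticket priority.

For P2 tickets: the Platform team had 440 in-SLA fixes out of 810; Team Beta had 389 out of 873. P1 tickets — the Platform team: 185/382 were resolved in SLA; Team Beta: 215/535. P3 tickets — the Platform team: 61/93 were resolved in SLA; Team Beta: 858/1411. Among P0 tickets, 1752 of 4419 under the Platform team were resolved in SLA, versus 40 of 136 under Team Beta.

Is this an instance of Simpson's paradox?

Yes

P2: the Platform team 440/810 = 54.3%, Team Beta 389/873 = 44.6% → the Platform team
P1: the Platform team 185/382 = 48.4%, Team Beta 215/535 = 40.2% → the Platform team
P3: the Platform team 61/93 = 65.6%, Team Beta 858/1411 = 60.8% → the Platform team
P0: the Platform team 1752/4419 = 39.6%, Team Beta 40/136 = 29.4% → the Platform team
Overall: the Platform team 2438/5704 = 42.7%, Team Beta 1502/2955 = 50.8% → Team Beta
The Platform team wins each ticket group but Team Beta wins overall — the comparison reverses. The Platform team's tickets skew toward P0, which has a lower base rate.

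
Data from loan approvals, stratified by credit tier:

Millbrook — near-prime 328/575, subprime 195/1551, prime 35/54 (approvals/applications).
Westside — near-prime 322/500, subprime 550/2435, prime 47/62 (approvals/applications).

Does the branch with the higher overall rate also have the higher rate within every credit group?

Yes

Near-prime: Millbrook 328/575 = 57.0%, Westside 322/500 = 64.4% → Westside
Subprime: Millbrook 195/1551 = 12.6%, Westside 550/2435 = 22.6% → Westside
Prime: Millbrook 35/54 = 64.8%, Westside 47/62 = 75.8% → Westside
Overall: Millbrook 558/2180 = 25.6%, Westside 919/2997 = 30.7% → Westside
Westside wins overall and in every credit group — no reversal.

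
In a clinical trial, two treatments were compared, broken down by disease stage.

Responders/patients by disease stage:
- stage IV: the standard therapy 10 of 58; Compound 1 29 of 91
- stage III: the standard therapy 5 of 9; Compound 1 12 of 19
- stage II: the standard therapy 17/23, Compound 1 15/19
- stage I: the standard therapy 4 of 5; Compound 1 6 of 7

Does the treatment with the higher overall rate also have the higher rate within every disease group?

Yes

Stage IV: the standard therapy 10/58 = 17.2%, Compound 1 29/91 = 31.9% → Compound 1
Stage III: the standard therapy 5/9 = 55.6%, Compound 1 12/19 = 63.2% → Compound 1
Stage II: the standard therapy 17/23 = 73.9%, Compound 1 15/19 = 78.9% → Compound 1
Stage I: the standard therapy 4/5 = 80.0%, Compound 1 6/7 = 85.7% → Compound 1
Overall: the standard therapy 36/95 = 37.9%, Compound 1 62/136 = 45.6% → Compound 1
Compound 1 wins overall and in every disease group — no reversal.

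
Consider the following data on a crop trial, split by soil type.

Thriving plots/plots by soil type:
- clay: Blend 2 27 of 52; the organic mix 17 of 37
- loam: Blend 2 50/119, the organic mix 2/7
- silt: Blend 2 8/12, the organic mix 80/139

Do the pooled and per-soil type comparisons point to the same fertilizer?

No

Clay: Blend 2 27/52 = 51.9%, the organic mix 17/37 = 45.9% → Blend 2
Loam: Blend 2 50/119 = 42.0%, the organic mix 2/7 = 28.6% → Blend 2
Silt: Blend 2 8/12 = 66.7%, the organic mix 80/139 = 57.6% → Blend 2
Overall: Blend 2 85/183 = 46.4%, the organic mix 99/183 = 54.1% → the organic mix
Blend 2 wins each soil group but the organic mix wins overall — the comparison reverses. Blend 2's plots skew toward loam, which has a lower base rate.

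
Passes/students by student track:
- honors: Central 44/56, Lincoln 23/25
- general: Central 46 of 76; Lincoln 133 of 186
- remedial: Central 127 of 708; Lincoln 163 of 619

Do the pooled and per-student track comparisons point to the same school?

Yes

Honors: Central 44/56 = 78.6%, Lincoln 23/25 = 92.0% → Lincoln
General: Central 46/76 = 60.5%, Lincoln 133/186 = 71.5% → Lincoln
Remedial: Central 127/708 = 17.9%, Lincoln 163/619 = 26.3% → Lincoln
Overall: Central 217/840 = 25.8%, Lincoln 319/830 = 38.4% → Lincoln
Lincoln wins overall and in every student group — no reversal.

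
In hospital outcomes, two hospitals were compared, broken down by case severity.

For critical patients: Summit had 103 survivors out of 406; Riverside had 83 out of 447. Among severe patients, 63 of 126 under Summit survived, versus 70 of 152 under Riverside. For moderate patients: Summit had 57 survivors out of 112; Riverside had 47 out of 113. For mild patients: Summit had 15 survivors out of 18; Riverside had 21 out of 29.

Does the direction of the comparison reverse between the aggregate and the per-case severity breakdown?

No

Critical: Summit 103/406 = 25.4%, Riverside 83/447 = 18.6% → Summit
Severe: Summit 63/126 = 50.0%, Riverside 70/152 = 46.1% → Summit
Moderate: Summit 57/112 = 50.9%, Riverside 47/113 = 41.6% → Summit
Mild: Summit 15/18 = 83.3%, Riverside 21/29 = 72.4% → Summit
Overall: Summit 238/662 = 36.0%, Riverside 221/741 = 29.8% → Summit
Summit wins overall and in every case group — no reversal.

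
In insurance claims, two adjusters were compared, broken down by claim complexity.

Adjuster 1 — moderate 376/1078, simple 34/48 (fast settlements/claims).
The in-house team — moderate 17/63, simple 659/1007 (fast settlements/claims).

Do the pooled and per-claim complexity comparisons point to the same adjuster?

No

Moderate: Adjuster 1 376/1078 = 34.9%, the in-house team 17/63 = 27.0% → Adjuster 1
Simple: Adjuster 1 34/48 = 70.8%, the in-house team 659/1007 = 65.4% → Adjuster 1
Overall: Adjuster 1 410/1126 = 36.4%, the in-house team 676/1070 = 63.2% → the in-house team
Adjuster 1 wins each claim group but the in-house team wins overall — the comparison reverses. Adjuster 1's claims skew toward moderate, which has a lower base rate.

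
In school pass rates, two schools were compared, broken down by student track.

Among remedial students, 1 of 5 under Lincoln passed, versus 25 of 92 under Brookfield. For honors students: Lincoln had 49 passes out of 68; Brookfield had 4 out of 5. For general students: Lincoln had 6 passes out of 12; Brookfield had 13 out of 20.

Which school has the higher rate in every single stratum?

Brookfield

Remedial: Lincoln 1/5 = 20.0%, Brookfield 25/92 = 27.2% → Brookfield
Honors: Lincoln 49/68 = 72.1%, Brookfield 4/5 = 80.0% → Brookfield
General: Lincoln 6/12 = 50.0%, Brookfield 13/20 = 65.0% → Brookfield
Brookfield has the higher rate in all 3 groups.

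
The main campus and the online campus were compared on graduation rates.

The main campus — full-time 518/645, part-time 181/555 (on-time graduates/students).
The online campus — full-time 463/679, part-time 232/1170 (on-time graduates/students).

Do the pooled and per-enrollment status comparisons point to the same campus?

Full-time: the main campus 518/645 = 80.3%, the online campus 463/679 = 68.2% → the main campus
Part-time: the main campus 181/555 = 32.6%, the online campus 232/1170 = 19.8% → the main campus
Overall: the main campus 699/1200 = 58.2%, the online campus 695/1849 = 37.6% → the main campus
The main campus wins overall and in every enrollment group — no reversal.

Yes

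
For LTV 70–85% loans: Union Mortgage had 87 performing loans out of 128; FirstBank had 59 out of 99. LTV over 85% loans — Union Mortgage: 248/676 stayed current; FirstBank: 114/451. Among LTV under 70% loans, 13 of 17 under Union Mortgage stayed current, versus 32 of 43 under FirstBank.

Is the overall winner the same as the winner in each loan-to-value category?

LTV 70–85%: Union Mortgage 87/128 = 68.0%, FirstBank 59/99 = 59.6% → Union Mortgage
LTV over 85%: Union Mortgage 248/676 = 36.7%, FirstBank 114/451 = 25.3% → Union Mortgage
LTV under 70%: Union Mortgage 13/17 = 76.5%, FirstBank 32/43 = 74.4% → Union Mortgage
Overall: Union Mortgage 348/821 = 42.4%, FirstBank 205/593 = 34.6% → Union Mortgage
Union Mortgage wins overall and in every loan-to-value group — no reversal.

Yes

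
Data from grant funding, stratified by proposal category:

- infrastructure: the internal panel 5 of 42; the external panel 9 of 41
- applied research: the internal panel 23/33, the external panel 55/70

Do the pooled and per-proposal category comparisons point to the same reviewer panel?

Yes

Infrastructure: the internal panel 5/42 = 11.9%, the external panel 9/41 = 22.0% → the external panel
Applied research: the internal panel 23/33 = 69.7%, the external panel 55/70 = 78.6% → the external panel
Overall: the internal panel 28/75 = 37.3%, the external panel 64/111 = 57.7% → the external panel
The external panel wins overall and in every proposal group — no reversal.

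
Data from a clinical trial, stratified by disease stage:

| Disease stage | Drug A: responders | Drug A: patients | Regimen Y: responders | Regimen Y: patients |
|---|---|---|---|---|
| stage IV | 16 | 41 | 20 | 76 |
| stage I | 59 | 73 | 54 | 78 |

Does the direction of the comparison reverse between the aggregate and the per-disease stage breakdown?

No

Stage IV: Drug A 16/41 = 39.0%, Regimen Y 20/76 = 26.3% → Drug A
Stage I: Drug A 59/73 = 80.8%, Regimen Y 54/78 = 69.2% → Drug A
Overall: Drug A 75/114 = 65.8%, Regimen Y 74/154 = 48.1% → Drug A
Drug A wins overall and in every disease group — no reversal.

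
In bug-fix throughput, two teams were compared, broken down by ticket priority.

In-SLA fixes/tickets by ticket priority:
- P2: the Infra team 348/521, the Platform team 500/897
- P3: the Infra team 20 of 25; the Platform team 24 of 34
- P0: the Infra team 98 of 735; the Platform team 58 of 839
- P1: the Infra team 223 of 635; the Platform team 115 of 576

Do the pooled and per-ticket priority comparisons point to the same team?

Yes

P2: the Infra team 348/521 = 66.8%, the Platform team 500/897 = 55.7% → the Infra team
P3: the Infra team 20/25 = 80.0%, the Platform team 24/34 = 70.6% → the Infra team
P0: the Infra team 98/735 = 13.3%, the Platform team 58/839 = 6.9% → the Infra team
P1: the Infra team 223/635 = 35.1%, the Platform team 115/576 = 20.0% → the Infra team
Overall: the Infra team 689/1916 = 36.0%, the Platform team 697/2346 = 29.7% → the Infra team
The Infra team wins overall and in every ticket group — no reversal.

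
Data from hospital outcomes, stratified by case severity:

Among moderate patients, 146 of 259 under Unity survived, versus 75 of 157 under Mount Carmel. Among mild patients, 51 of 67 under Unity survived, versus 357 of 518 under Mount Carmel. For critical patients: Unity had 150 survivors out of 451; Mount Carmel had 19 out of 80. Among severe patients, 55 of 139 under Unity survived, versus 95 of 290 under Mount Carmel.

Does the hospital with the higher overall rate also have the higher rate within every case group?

No

Moderate: Unity 146/259 = 56.4%, Mount Carmel 75/157 = 47.8% → Unity
Mild: Unity 51/67 = 76.1%, Mount Carmel 357/518 = 68.9% → Unity
Critical: Unity 150/451 = 33.3%, Mount Carmel 19/80 = 23.8% → Unity
Severe: Unity 55/139 = 39.6%, Mount Carmel 95/290 = 32.8% → Unity
Overall: Unity 402/916 = 43.9%, Mount Carmel 546/1045 = 52.2% → Mount Carmel
Unity wins each case group but Mount Carmel wins overall — the comparison reverses. Unity's patients skew toward critical, which has a lower base rate.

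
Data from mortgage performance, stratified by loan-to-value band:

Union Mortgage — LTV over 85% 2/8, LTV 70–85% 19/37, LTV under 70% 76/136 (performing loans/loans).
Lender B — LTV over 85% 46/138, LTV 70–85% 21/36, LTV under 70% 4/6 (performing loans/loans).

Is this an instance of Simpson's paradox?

Yes

LTV over 85%: Union Mortgage 2/8 = 25.0%, Lender B 46/138 = 33.3% → Lender B
LTV 70–85%: Union Mortgage 19/37 = 51.4%, Lender B 21/36 = 58.3% → Lender B
LTV under 70%: Union Mortgage 76/136 = 55.9%, Lender B 4/6 = 66.7% → Lender B
Overall: Union Mortgage 97/181 = 53.6%, Lender B 71/180 = 39.4% → Union Mortgage
Lender B wins each loan-to-value group but Union Mortgage wins overall — the comparison reverses. Lender B's loans skew toward LTV over 85%, which has a lower base rate.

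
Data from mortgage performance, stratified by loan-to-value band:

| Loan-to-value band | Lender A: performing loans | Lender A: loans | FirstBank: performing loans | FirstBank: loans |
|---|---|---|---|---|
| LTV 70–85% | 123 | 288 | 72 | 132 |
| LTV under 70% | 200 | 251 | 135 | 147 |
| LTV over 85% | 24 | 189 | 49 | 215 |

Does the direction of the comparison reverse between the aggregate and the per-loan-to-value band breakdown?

No

LTV 70–85%: Lender A 123/288 = 42.7%, FirstBank 72/132 = 54.5% → FirstBank
LTV under 70%: Lender A 200/251 = 79.7%, FirstBank 135/147 = 91.8% → FirstBank
LTV over 85%: Lender A 24/189 = 12.7%, FirstBank 49/215 = 22.8% → FirstBank
Overall: Lender A 347/728 = 47.7%, FirstBank 256/494 = 51.8% → FirstBank
FirstBank wins overall and in every loan-to-value group — no reversal.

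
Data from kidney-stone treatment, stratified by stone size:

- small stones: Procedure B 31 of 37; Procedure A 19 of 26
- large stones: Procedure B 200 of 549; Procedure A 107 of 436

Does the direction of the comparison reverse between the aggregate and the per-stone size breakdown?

Small stones: Procedure B 31/37 = 83.8%, Procedure A 19/26 = 73.1% → Procedure B
Large stones: Procedure B 200/549 = 36.4%, Procedure A 107/436 = 24.5% → Procedure B
Overall: Procedure B 231/586 = 39.4%, Procedure A 126/462 = 27.3% → Procedure B
Procedure B wins overall and in every stone group — no reversal.

No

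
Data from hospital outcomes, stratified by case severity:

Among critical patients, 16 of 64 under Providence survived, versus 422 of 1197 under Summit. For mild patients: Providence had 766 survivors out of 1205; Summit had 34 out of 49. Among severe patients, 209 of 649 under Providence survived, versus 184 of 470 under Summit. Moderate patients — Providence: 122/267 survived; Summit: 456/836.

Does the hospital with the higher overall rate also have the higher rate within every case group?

No

Critical: Providence 16/64 = 25.0%, Summit 422/1197 = 35.3% → Summit
Mild: Providence 766/1205 = 63.6%, Summit 34/49 = 69.4% → Summit
Severe: Providence 209/649 = 32.2%, Summit 184/470 = 39.1% → Summit
Moderate: Providence 122/267 = 45.7%, Summit 456/836 = 54.5% → Summit
Overall: Providence 1113/2185 = 50.9%, Summit 1096/2552 = 42.9% → Providence
Summit wins each case group but Providence wins overall — the comparison reverses. Summit's patients skew toward critical, which has a lower base rate.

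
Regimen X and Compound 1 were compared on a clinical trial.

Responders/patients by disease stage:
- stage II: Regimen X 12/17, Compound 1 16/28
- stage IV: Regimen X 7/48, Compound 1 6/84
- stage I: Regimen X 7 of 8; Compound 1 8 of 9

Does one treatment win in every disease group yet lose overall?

No

Stage II: Regimen X 12/17 = 70.6%, Compound 1 16/28 = 57.1% → Regimen X
Stage IV: Regimen X 7/48 = 14.6%, Compound 1 6/84 = 7.1% → Regimen X
Stage I: Regimen X 7/8 = 87.5%, Compound 1 8/9 = 88.9% → Compound 1
Overall: Regimen X 26/73 = 35.6%, Compound 1 30/121 = 24.8% → Regimen X
Neither sweeps: Regimen X wins 2 of 3 groups, Compound 1 wins 1. Regimen X wins overall but not every group — no Simpson reversal.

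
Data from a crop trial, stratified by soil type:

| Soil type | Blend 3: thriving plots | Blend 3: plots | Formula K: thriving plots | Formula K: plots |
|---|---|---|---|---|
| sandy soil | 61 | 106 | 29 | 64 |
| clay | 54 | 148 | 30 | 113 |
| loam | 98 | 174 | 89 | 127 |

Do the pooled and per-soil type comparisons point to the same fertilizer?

Sandy soil: Blend 3 61/106 = 57.5%, Formula K 29/64 = 45.3% → Blend 3
Clay: Blend 3 54/148 = 36.5%, Formula K 30/113 = 26.5% → Blend 3
Loam: Blend 3 98/174 = 56.3%, Formula K 89/127 = 70.1% → Formula K
Overall: Blend 3 213/428 = 49.8%, Formula K 148/304 = 48.7% → Blend 3
Neither sweeps: Blend 3 wins 2 of 3 groups, Formula K wins 1. Blend 3 wins overall but not every group — no Simpson reversal.

No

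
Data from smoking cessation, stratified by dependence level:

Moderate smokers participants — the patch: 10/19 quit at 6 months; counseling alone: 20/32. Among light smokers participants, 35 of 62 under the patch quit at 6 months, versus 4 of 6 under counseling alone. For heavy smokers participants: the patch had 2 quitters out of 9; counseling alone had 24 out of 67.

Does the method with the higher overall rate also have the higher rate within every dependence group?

No

Moderate smokers: the patch 10/19 = 52.6%, counseling alone 20/32 = 62.5% → counseling alone
Light smokers: the patch 35/62 = 56.5%, counseling alone 4/6 = 66.7% → counseling alone
Heavy smokers: the patch 2/9 = 22.2%, counseling alone 24/67 = 35.8% → counseling alone
Overall: the patch 47/90 = 52.2%, counseling alone 48/105 = 45.7% → the patch
Counseling alone wins each dependence group but the patch wins overall — the comparison reverses. Counseling alone's participants skew toward heavy smokers, which has a lower base rate.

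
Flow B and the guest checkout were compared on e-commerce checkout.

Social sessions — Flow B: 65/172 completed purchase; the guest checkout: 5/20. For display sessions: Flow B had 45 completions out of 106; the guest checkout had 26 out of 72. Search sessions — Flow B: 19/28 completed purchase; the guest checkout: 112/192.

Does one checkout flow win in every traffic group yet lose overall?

Social: Flow B 65/172 = 37.8%, the guest checkout 5/20 = 25.0% → Flow B
Display: Flow B 45/106 = 42.5%, the guest checkout 26/72 = 36.1% → Flow B
Search: Flow B 19/28 = 67.9%, the guest checkout 112/192 = 58.3% → Flow B
Overall: Flow B 129/306 = 42.2%, the guest checkout 143/284 = 50.4% → the guest checkout
Flow B wins each traffic group but the guest checkout wins overall — the comparison reverses. Flow B's sessions skew toward social, which has a lower base rate.

Yes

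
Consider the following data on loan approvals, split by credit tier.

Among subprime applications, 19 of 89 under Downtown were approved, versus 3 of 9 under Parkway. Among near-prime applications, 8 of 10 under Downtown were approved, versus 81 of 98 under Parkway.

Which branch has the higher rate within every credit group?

Subprime: Downtown 19/89 = 21.3%, Parkway 3/9 = 33.3% → Parkway
Near-prime: Downtown 8/10 = 80.0%, Parkway 81/98 = 82.7% → Parkway
Parkway has the higher rate in both groups.

Parkway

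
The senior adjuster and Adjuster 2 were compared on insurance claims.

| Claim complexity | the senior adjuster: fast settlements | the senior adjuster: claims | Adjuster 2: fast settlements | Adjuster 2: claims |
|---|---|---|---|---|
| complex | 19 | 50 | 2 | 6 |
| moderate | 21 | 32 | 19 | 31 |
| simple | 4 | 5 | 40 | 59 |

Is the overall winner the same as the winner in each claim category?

No

Complex: the senior adjuster 19/50 = 38.0%, Adjuster 2 2/6 = 33.3% → the senior adjuster
Moderate: the senior adjuster 21/32 = 65.6%, Adjuster 2 19/31 = 61.3% → the senior adjuster
Simple: the senior adjuster 4/5 = 80.0%, Adjuster 2 40/59 = 67.8% → the senior adjuster
Overall: the senior adjuster 44/87 = 50.6%, Adjuster 2 61/96 = 63.5% → Adjuster 2
The senior adjuster wins each claim group but Adjuster 2 wins overall — the comparison reverses. The senior adjuster's claims skew toward complex, which has a lower base rate.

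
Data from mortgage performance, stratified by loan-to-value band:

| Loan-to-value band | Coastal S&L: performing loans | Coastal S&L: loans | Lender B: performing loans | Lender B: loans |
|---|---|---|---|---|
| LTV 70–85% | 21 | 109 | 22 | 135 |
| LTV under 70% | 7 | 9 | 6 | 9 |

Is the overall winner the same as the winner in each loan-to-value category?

LTV 70–85%: Coastal S&L 21/109 = 19.3%, Lender B 22/135 = 16.3% → Coastal S&L
LTV under 70%: Coastal S&L 7/9 = 77.8%, Lender B 6/9 = 66.7% → Coastal S&L
Overall: Coastal S&L 28/118 = 23.7%, Lender B 28/144 = 19.4% → Coastal S&L
Coastal S&L wins overall and in every loan-to-value group — no reversal.

Yes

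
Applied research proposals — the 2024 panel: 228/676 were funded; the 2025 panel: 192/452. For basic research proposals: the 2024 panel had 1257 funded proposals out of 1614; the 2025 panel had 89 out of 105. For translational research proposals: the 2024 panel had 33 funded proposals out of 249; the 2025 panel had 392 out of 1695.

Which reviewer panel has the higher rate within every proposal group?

the 2025 panel

Applied research: the 2024 panel 228/676 = 33.7%, the 2025 panel 192/452 = 42.5% → the 2025 panel
Basic research: the 2024 panel 1257/1614 = 77.9%, the 2025 panel 89/105 = 84.8% → the 2025 panel
Translational research: the 2024 panel 33/249 = 13.3%, the 2025 panel 392/1695 = 23.1% → the 2025 panel
The 2025 panel has the higher rate in all 3 groups.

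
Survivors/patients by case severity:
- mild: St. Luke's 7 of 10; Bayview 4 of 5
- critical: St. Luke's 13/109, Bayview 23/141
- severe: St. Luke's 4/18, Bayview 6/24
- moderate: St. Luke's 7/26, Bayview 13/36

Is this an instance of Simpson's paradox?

No

Mild: St. Luke's 7/10 = 70.0%, Bayview 4/5 = 80.0% → Bayview
Critical: St. Luke's 13/109 = 11.9%, Bayview 23/141 = 16.3% → Bayview
Severe: St. Luke's 4/18 = 22.2%, Bayview 6/24 = 25.0% → Bayview
Moderate: St. Luke's 7/26 = 26.9%, Bayview 13/36 = 36.1% → Bayview
Overall: St. Luke's 31/163 = 19.0%, Bayview 46/206 = 22.3% → Bayview
Bayview wins overall and in every case group — no reversal.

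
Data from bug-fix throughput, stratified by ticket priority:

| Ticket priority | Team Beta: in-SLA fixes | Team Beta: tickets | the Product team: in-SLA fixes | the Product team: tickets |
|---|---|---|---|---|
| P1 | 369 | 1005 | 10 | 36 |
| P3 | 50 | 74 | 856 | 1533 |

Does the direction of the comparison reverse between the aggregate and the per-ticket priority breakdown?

P1: Team Beta 369/1005 = 36.7%, the Product team 10/36 = 27.8% → Team Beta
P3: Team Beta 50/74 = 67.6%, the Product team 856/1533 = 55.8% → Team Beta
Overall: Team Beta 419/1079 = 38.8%, the Product team 866/1569 = 55.2% → the Product team
Team Beta wins each ticket group but the Product team wins overall — the comparison reverses. Team Beta's tickets skew toward P1, which has a lower base rate.

Yes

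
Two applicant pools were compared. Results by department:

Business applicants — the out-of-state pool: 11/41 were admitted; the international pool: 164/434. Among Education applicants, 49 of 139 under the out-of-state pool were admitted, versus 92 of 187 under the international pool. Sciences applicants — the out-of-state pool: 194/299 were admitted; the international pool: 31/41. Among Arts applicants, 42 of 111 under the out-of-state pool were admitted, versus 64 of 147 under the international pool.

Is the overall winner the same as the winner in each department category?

No

Business: the out-of-state pool 11/41 = 26.8%, the international pool 164/434 = 37.8% → the international pool
Education: the out-of-state pool 49/139 = 35.3%, the international pool 92/187 = 49.2% → the international pool
Sciences: the out-of-state pool 194/299 = 64.9%, the international pool 31/41 = 75.6% → the international pool
Arts: the out-of-state pool 42/111 = 37.8%, the international pool 64/147 = 43.5% → the international pool
Overall: the out-of-state pool 296/590 = 50.2%, the international pool 351/809 = 43.4% → the out-of-state pool
The international pool wins each department group but the out-of-state pool wins overall — the comparison reverses. The international pool's applicants skew toward Business, which has a lower base rate.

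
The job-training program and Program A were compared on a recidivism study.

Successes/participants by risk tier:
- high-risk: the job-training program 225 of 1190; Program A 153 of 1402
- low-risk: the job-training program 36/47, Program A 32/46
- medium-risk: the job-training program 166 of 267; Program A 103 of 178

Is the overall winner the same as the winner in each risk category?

High-risk: the job-training program 225/1190 = 18.9%, Program A 153/1402 = 10.9% → the job-training program
Low-risk: the job-training program 36/47 = 76.6%, Program A 32/46 = 69.6% → the job-training program
Medium-risk: the job-training program 166/267 = 62.2%, Program A 103/178 = 57.9% → the job-training program
Overall: the job-training program 427/1504 = 28.4%, Program A 288/1626 = 17.7% → the job-training program
The job-training program wins overall and in every risk group — no reversal.

Yes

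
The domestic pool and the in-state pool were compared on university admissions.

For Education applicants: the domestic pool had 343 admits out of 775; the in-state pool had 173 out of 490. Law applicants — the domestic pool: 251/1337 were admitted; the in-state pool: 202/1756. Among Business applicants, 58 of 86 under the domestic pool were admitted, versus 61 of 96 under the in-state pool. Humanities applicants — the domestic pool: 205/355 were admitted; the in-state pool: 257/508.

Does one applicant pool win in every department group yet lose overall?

Education: the domestic pool 343/775 = 44.3%, the in-state pool 173/490 = 35.3% → the domestic pool
Law: the domestic pool 251/1337 = 18.8%, the in-state pool 202/1756 = 11.5% → the domestic pool
Business: the domestic pool 58/86 = 67.4%, the in-state pool 61/96 = 63.5% → the domestic pool
Humanities: the domestic pool 205/355 = 57.7%, the in-state pool 257/508 = 50.6% → the domestic pool
Overall: the domestic pool 857/2553 = 33.6%, the in-state pool 693/2850 = 24.3% → the domestic pool
The domestic pool wins overall and in every department group — no reversal.

No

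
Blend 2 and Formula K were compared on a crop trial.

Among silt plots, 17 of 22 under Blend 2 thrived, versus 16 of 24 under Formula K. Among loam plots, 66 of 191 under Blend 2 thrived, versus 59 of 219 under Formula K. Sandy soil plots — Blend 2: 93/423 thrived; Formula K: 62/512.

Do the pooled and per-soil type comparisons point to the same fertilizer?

Yes

Silt: Blend 2 17/22 = 77.3%, Formula K 16/24 = 66.7% → Blend 2
Loam: Blend 2 66/191 = 34.6%, Formula K 59/219 = 26.9% → Blend 2
Sandy soil: Blend 2 93/423 = 22.0%, Formula K 62/512 = 12.1% → Blend 2
Overall: Blend 2 176/636 = 27.7%, Formula K 137/755 = 18.1% → Blend 2
Blend 2 wins overall and in every soil group — no reversal.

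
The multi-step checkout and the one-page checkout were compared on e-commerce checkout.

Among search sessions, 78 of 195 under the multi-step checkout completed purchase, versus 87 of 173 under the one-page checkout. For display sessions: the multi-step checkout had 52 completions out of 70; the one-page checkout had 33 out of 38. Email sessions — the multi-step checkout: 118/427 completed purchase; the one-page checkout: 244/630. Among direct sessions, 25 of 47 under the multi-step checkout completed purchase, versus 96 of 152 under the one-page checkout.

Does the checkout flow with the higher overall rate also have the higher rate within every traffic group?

Search: the multi-step checkout 78/195 = 40.0%, the one-page checkout 87/173 = 50.3% → the one-page checkout
Display: the multi-step checkout 52/70 = 74.3%, the one-page checkout 33/38 = 86.8% → the one-page checkout
Email: the multi-step checkout 118/427 = 27.6%, the one-page checkout 244/630 = 38.7% → the one-page checkout
Direct: the multi-step checkout 25/47 = 53.2%, the one-page checkout 96/152 = 63.2% → the one-page checkout
Overall: the multi-step checkout 273/739 = 36.9%, the one-page checkout 460/993 = 46.3% → the one-page checkout
The one-page checkout wins overall and in every traffic group — no reversal.

Yes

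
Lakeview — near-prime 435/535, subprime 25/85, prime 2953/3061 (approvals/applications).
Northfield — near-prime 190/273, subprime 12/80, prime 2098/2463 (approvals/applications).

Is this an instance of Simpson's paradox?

Near-prime: Lakeview 435/535 = 81.3%, Northfield 190/273 = 69.6% → Lakeview
Subprime: Lakeview 25/85 = 29.4%, Northfield 12/80 = 15.0% → Lakeview
Prime: Lakeview 2953/3061 = 96.5%, Northfield 2098/2463 = 85.2% → Lakeview
Overall: Lakeview 3413/3681 = 92.7%, Northfield 2300/2816 = 81.7% → Lakeview
Lakeview wins overall and in every credit group — no reversal.

No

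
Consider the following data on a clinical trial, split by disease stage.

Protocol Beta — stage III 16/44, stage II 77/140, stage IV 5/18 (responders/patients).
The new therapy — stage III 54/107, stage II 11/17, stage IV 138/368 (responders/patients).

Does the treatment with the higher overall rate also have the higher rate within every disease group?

Stage III: Protocol Beta 16/44 = 36.4%, the new therapy 54/107 = 50.5% → the new therapy
Stage II: Protocol Beta 77/140 = 55.0%, the new therapy 11/17 = 64.7% → the new therapy
Stage IV: Protocol Beta 5/18 = 27.8%, the new therapy 138/368 = 37.5% → the new therapy
Overall: Protocol Beta 98/202 = 48.5%, the new therapy 203/492 = 41.3% → Protocol Beta
The new therapy wins each disease group but Protocol Beta wins overall — the comparison reverses. The new therapy's patients skew toward stage IV, which has a lower base rate.

No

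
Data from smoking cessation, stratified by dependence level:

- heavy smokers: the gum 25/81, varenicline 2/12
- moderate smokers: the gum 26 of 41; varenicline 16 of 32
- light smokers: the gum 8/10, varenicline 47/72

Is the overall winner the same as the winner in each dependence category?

No

Heavy smokers: the gum 25/81 = 30.9%, varenicline 2/12 = 16.7% → the gum
Moderate smokers: the gum 26/41 = 63.4%, varenicline 16/32 = 50.0% → the gum
Light smokers: the gum 8/10 = 80.0%, varenicline 47/72 = 65.3% → the gum
Overall: the gum 59/132 = 44.7%, varenicline 65/116 = 56.0% → varenicline
The gum wins each dependence group but varenicline wins overall — the comparison reverses. The gum's participants skew toward heavy smokers, which has a lower base rate.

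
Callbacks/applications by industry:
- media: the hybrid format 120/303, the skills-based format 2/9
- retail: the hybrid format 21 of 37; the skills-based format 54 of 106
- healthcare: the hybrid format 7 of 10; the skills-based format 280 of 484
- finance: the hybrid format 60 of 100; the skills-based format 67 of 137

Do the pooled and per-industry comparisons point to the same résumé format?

No

Media: the hybrid format 120/303 = 39.6%, the skills-based format 2/9 = 22.2% → the hybrid format
Retail: the hybrid format 21/37 = 56.8%, the skills-based format 54/106 = 50.9% → the hybrid format
Healthcare: the hybrid format 7/10 = 70.0%, the skills-based format 280/484 = 57.9% → the hybrid format
Finance: the hybrid format 60/100 = 60.0%, the skills-based format 67/137 = 48.9% → the hybrid format
Overall: the hybrid format 208/450 = 46.2%, the skills-based format 403/736 = 54.8% → the skills-based format
The hybrid format wins each industry group but the skills-based format wins overall — the comparison reverses. The hybrid format's applications skew toward media, which has a lower base rate.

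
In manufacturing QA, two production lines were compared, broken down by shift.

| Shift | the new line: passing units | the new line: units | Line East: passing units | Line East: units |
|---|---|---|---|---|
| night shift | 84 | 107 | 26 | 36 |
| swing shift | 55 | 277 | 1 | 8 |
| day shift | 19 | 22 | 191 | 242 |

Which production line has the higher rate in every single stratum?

Night shift: the new line 84/107 = 78.5%, Line East 26/36 = 72.2% → the new line
Swing shift: the new line 55/277 = 19.9%, Line East 1/8 = 12.5% → the new line
Day shift: the new line 19/22 = 86.4%, Line East 191/242 = 78.9% → the new line
The new line has the higher rate in all 3 groups.

the new line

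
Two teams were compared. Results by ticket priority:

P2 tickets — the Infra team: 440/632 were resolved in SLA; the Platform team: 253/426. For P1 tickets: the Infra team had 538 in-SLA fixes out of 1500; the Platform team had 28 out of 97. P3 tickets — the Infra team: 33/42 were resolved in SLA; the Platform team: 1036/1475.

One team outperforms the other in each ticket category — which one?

P2: the Infra team 440/632 = 69.6%, the Platform team 253/426 = 59.4% → the Infra team
P1: the Infra team 538/1500 = 35.9%, the Platform team 28/97 = 28.9% → the Infra team
P3: the Infra team 33/42 = 78.6%, the Platform team 1036/1475 = 70.2% → the Infra team
The Infra team has the higher rate in all 3 groups.

the Infra team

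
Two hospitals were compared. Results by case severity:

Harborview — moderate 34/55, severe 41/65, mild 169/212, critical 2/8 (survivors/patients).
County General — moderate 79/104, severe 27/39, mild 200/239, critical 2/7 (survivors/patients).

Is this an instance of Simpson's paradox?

Moderate: Harborview 34/55 = 61.8%, County General 79/104 = 76.0% → County General
Severe: Harborview 41/65 = 63.1%, County General 27/39 = 69.2% → County General
Mild: Harborview 169/212 = 79.7%, County General 200/239 = 83.7% → County General
Critical: Harborview 2/8 = 25.0%, County General 2/7 = 28.6% → County General
Overall: Harborview 246/340 = 72.4%, County General 308/389 = 79.2% → County General
County General wins overall and in every case group — no reversal.

No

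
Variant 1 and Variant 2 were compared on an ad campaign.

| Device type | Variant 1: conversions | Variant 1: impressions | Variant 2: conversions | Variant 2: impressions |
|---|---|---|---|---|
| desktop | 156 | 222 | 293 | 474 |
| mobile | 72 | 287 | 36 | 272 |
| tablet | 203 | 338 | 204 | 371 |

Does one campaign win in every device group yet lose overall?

Desktop: Variant 1 156/222 = 70.3%, Variant 2 293/474 = 61.8% → Variant 1
Mobile: Variant 1 72/287 = 25.1%, Variant 2 36/272 = 13.2% → Variant 1
Tablet: Variant 1 203/338 = 60.1%, Variant 2 204/371 = 55.0% → Variant 1
Overall: Variant 1 431/847 = 50.9%, Variant 2 533/1117 = 47.7% → Variant 1
Variant 1 wins overall and in every device group — no reversal.

No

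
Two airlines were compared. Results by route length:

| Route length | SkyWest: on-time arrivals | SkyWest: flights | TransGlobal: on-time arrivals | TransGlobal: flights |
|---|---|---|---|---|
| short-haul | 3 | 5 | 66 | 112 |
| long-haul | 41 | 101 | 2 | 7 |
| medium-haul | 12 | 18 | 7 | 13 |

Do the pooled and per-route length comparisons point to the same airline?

Short-haul: SkyWest 3/5 = 60.0%, TransGlobal 66/112 = 58.9% → SkyWest
Long-haul: SkyWest 41/101 = 40.6%, TransGlobal 2/7 = 28.6% → SkyWest
Medium-haul: SkyWest 12/18 = 66.7%, TransGlobal 7/13 = 53.8% → SkyWest
Overall: SkyWest 56/124 = 45.2%, TransGlobal 75/132 = 56.8% → TransGlobal
SkyWest wins each route group but TransGlobal wins overall — the comparison reverses. SkyWest's flights skew toward long-haul, which has a lower base rate.

No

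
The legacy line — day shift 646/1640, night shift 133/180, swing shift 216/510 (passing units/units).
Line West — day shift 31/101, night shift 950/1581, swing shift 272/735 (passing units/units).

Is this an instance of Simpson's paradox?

Day shift: the legacy line 646/1640 = 39.4%, Line West 31/101 = 30.7% → the legacy line
Night shift: the legacy line 133/180 = 73.9%, Line West 950/1581 = 60.1% → the legacy line
Swing shift: the legacy line 216/510 = 42.4%, Line West 272/735 = 37.0% → the legacy line
Overall: the legacy line 995/2330 = 42.7%, Line West 1253/2417 = 51.8% → Line West
The legacy line wins each shift group but Line West wins overall — the comparison reverses. The legacy line's units skew toward day shift, which has a lower base rate.

Yes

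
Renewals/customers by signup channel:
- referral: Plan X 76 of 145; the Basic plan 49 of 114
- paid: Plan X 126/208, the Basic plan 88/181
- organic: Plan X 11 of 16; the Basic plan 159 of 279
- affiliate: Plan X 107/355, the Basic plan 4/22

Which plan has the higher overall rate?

Referral: Plan X 76/145 = 52.4%, the Basic plan 49/114 = 43.0% → Plan X
Paid: Plan X 126/208 = 60.6%, the Basic plan 88/181 = 48.6% → Plan X
Organic: Plan X 11/16 = 68.8%, the Basic plan 159/279 = 57.0% → Plan X
Affiliate: Plan X 107/355 = 30.1%, the Basic plan 4/22 = 18.2% → Plan X
Overall: Plan X 320/724 = 44.2%, the Basic plan 300/596 = 50.3% → the Basic plan
(Plan X wins every signup group but the Basic plan wins overall — Plan X's customers skew toward the low-rate affiliate group.)

the Basic plan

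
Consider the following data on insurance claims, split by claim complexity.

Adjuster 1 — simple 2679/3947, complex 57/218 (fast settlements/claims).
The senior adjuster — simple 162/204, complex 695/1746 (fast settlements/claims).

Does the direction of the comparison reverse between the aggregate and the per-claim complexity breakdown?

Yes

Simple: Adjuster 1 2679/3947 = 67.9%, the senior adjuster 162/204 = 79.4% → the senior adjuster
Complex: Adjuster 1 57/218 = 26.1%, the senior adjuster 695/1746 = 39.8% → the senior adjuster
Overall: Adjuster 1 2736/4165 = 65.7%, the senior adjuster 857/1950 = 43.9% → Adjuster 1
The senior adjuster wins each claim group but Adjuster 1 wins overall — the comparison reverses. The senior adjuster's claims skew toward complex, which has a lower base rate.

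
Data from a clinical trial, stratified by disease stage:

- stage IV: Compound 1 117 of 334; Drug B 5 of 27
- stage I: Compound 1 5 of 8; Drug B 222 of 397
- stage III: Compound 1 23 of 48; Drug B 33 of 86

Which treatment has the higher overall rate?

Stage IV: Compound 1 117/334 = 35.0%, Drug B 5/27 = 18.5% → Compound 1
Stage I: Compound 1 5/8 = 62.5%, Drug B 222/397 = 55.9% → Compound 1
Stage III: Compound 1 23/48 = 47.9%, Drug B 33/86 = 38.4% → Compound 1
Overall: Compound 1 145/390 = 37.2%, Drug B 260/510 = 51.0% → Drug B
(Compound 1 wins every disease group but Drug B wins overall — Compound 1's patients skew toward the low-rate stage IV group.)

Drug B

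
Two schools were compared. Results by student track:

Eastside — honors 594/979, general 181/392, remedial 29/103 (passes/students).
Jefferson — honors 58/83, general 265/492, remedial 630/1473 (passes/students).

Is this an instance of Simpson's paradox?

Yes

Honors: Eastside 594/979 = 60.7%, Jefferson 58/83 = 69.9% → Jefferson
General: Eastside 181/392 = 46.2%, Jefferson 265/492 = 53.9% → Jefferson
Remedial: Eastside 29/103 = 28.2%, Jefferson 630/1473 = 42.8% → Jefferson
Overall: Eastside 804/1474 = 54.5%, Jefferson 953/2048 = 46.5% → Eastside
Jefferson wins each student group but Eastside wins overall — the comparison reverses. Jefferson's students skew toward remedial, which has a lower base rate.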